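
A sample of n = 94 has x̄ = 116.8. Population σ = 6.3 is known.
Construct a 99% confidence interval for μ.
(115.13, 118.47)

z-interval (σ known):
z* = 2.576 for 99% confidence

Margin of error = z* · σ/√n = 2.576 · 6.3/√94 = 1.67

CI: (116.8 - 1.67, 116.8 + 1.67) = (115.13, 118.47)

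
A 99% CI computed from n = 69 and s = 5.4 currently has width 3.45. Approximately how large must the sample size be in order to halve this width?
n ≈ 276

CI width ∝ 1/√n
To reduce width by factor 2, need √n to grow by 2 → need 2² = 4 times as many samples.

Current: n = 69, width = 3.45
New: n = 276, width ≈ 1.69

Width reduced by factor of 3.45/1.69 = 2.04.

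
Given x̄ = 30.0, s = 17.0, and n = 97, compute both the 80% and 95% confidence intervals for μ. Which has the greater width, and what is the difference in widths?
95% CI is wider by 2.40

df = 96
80% CI: t* = 1.290, (27.77, 32.23), width = 2 · t* · s/√n = 4.45
95% CI: t* = 1.985, (26.57, 33.43), width = 2 · t* · s/√n = 6.85

The 95% CI is wider by 6.85 - 4.45 = 2.40.
Higher confidence requires a wider interval.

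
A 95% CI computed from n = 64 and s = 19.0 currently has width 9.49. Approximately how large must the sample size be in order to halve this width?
n ≈ 256

CI width ∝ 1/√n
To reduce width by factor 2, need √n to grow by 2 → need 2² = 4 times as many samples.

Current: n = 64, width = 9.49
New: n = 256, width ≈ 4.68

Width reduced by factor of 9.49/4.68 = 2.03.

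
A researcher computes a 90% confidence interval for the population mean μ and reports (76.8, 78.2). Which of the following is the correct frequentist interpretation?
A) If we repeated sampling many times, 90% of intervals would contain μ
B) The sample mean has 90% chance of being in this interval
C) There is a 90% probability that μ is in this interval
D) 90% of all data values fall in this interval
A

A) Correct — this is the frequentist long-run coverage interpretation.
B) Wrong — x̄ is observed and sits in the interval by construction.
C) Wrong — μ is fixed; the randomness lives in the interval, not in μ.
D) Wrong — a CI is about the parameter μ, not individual data values.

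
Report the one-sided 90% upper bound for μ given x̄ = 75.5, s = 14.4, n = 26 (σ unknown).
μ ≤ 79.22

Upper bound (one-sided):
t* = 1.316 (one-sided for 90%)
Upper bound = x̄ + t* · s/√n = 75.5 + 1.316 · 14.4/√26 = 79.22

We are 90% confident that μ ≤ 79.22.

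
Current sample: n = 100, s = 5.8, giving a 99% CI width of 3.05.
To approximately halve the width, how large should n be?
n ≈ 400

CI width ∝ 1/√n
To reduce width by factor 2, need √n to grow by 2 → need 2² = 4 times as many samples.

Current: n = 100, width = 3.05
New: n = 400, width ≈ 1.50

Width reduced by factor of 3.05/1.50 = 2.03.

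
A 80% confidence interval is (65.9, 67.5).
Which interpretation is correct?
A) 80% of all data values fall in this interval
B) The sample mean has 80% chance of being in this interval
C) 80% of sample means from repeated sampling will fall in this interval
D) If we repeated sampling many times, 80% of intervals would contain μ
D

A) Wrong — a CI is about the parameter μ, not individual data values.
B) Wrong — x̄ is observed and sits in the interval by construction.
C) Wrong — coverage applies to intervals containing μ, not to future x̄ values.
D) Correct — this is the frequentist long-run coverage interpretation.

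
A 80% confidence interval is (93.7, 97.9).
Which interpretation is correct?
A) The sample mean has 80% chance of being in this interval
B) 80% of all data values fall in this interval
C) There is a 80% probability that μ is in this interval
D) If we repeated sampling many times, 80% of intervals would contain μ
D

A) Wrong — x̄ is observed and sits in the interval by construction.
B) Wrong — a CI is about the parameter μ, not individual data values.
C) Wrong — μ is fixed; the randomness lives in the interval, not in μ.
D) Correct — this is the frequentist long-run coverage interpretation.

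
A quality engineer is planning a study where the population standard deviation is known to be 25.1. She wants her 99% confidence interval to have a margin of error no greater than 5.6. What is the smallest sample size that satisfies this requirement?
n ≥ 134

For margin E ≤ 5.6:
n ≥ (z* · σ / E)²
n ≥ (2.576 · 25.1 / 5.6)²
n ≥ 133.31

Minimum n = 134 (rounding up)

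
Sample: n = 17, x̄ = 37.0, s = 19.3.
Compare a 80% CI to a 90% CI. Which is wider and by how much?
90% CI is wider by 3.83

df = 16
80% CI: t* = 1.337, (30.74, 43.26), width = 2 · t* · s/√n = 12.52
90% CI: t* = 1.746, (28.83, 45.17), width = 2 · t* · s/√n = 16.35

The 90% CI is wider by 16.35 - 12.52 = 3.83.
Higher confidence requires a wider interval.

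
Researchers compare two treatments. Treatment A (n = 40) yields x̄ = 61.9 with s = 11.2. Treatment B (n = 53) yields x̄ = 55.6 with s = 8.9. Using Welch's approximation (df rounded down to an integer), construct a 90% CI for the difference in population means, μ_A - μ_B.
(2.71, 9.89)

Difference: x̄₁ - x̄₂ = 6.30
SE = √(s₁²/n₁ + s₂²/n₂) = √(11.2²/40 + 8.9²/53) = 2.1519
df = 72.65 → 72 (Welch–Satterthwaite, rounded down)
t* = 1.666

CI: 6.30 ± 1.666 · 2.1519 = 6.30 ± 3.59 = (2.71, 9.89)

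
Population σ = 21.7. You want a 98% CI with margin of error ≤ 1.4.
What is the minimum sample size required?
n ≥ 1300

For margin E ≤ 1.4:
n ≥ (z* · σ / E)²
n ≥ (2.326 · 21.7 / 1.4)²
n ≥ 1299.82

Minimum n = 1300 (rounding up)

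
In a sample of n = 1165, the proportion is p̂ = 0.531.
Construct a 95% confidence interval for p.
(0.502, 0.560)

Proportion CI:
SE = √(p̂(1-p̂)/n) = √(0.531 · 0.469 / 1165) = 0.01462

z* = 1.960
Margin = z* · SE = 1.960 · 0.01462 = 0.0287

CI: 0.531 ± 0.0287 = (0.502, 0.560)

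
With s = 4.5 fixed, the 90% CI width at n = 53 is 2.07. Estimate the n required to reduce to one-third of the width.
n ≈ 477

CI width ∝ 1/√n
To reduce width by factor 3, need √n to grow by 3 → need 3² = 9 times as many samples.

Current: n = 53, width = 2.07
New: n = 477, width ≈ 0.68

Width reduced by factor of 2.07/0.68 = 3.04.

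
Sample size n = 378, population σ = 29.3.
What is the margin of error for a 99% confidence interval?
Margin of error = 3.88

Margin of error = z* · σ/√n
= 2.576 · 29.3/√378
= 2.576 · 29.3/19.4422
= 3.88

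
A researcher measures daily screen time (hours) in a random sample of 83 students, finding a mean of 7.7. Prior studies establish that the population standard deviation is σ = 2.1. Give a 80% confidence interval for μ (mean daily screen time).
(7.40, 8.00)

z-interval (σ known):
z* = 1.282 for 80% confidence

Margin of error = z* · σ/√n = 1.282 · 2.1/√83 = 0.30

CI: (7.7 - 0.30, 7.7 + 0.30) = (7.40, 8.00)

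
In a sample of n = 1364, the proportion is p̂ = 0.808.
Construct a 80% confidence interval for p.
(0.794, 0.822)

Proportion CI:
SE = √(p̂(1-p̂)/n) = √(0.808 · 0.192 / 1364) = 0.01066

z* = 1.282
Margin = z* · SE = 1.282 · 0.01066 = 0.0137

CI: 0.808 ± 0.0137 = (0.794, 0.822)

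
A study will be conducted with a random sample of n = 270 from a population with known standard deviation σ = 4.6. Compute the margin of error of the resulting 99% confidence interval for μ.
Margin of error = 0.72

Margin of error = z* · σ/√n
= 2.576 · 4.6/√270
= 2.576 · 4.6/16.4317
= 0.72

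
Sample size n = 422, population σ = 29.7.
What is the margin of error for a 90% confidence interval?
Margin of error = 2.38

Margin of error = z* · σ/√n
= 1.645 · 29.7/√422
= 1.645 · 29.7/20.5426
= 2.38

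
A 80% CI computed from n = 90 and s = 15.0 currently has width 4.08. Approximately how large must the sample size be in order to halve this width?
n ≈ 360

CI width ∝ 1/√n
To reduce width by factor 2, need √n to grow by 2 → need 2² = 4 times as many samples.

Current: n = 90, width = 4.08
New: n = 360, width ≈ 2.03

Width reduced by factor of 4.08/2.03 = 2.01.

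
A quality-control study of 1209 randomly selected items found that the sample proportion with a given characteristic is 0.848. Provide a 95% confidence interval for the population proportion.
(0.828, 0.868)

Proportion CI:
SE = √(p̂(1-p̂)/n) = √(0.848 · 0.152 / 1209) = 0.01033

z* = 1.960
Margin = z* · SE = 1.960 · 0.01033 = 0.0202

CI: 0.848 ± 0.0202 = (0.828, 0.868)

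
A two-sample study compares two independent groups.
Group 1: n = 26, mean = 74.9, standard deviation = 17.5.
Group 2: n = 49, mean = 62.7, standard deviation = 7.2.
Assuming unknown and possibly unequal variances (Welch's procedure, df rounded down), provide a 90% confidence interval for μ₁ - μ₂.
(6.11, 18.29)

Difference: x̄₁ - x̄₂ = 12.20
SE = √(s₁²/n₁ + s₂²/n₂) = √(17.5²/26 + 7.2²/49) = 3.5828
df = 29.57 → 29 (Welch–Satterthwaite, rounded down)
t* = 1.699

CI: 12.20 ± 1.699 · 3.5828 = 12.20 ± 6.09 = (6.11, 18.29)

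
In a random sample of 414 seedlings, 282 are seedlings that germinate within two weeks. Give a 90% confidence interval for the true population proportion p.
(0.643, 0.719)

Proportion CI:
p̂ = 282/414 = 0.68116
SE = √(p̂(1-p̂)/n) = √(0.68116 · 0.31884 / 414) = 0.02290

z* = 1.645
Margin = z* · SE = 1.645 · 0.02290 = 0.0377

CI: 0.68116 ± 0.0377 = (0.643, 0.719)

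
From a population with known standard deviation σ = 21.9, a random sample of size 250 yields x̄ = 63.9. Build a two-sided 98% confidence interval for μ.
(60.68, 67.12)

z-interval (σ known):
z* = 2.326 for 98% confidence

Margin of error = z* · σ/√n = 2.326 · 21.9/√250 = 3.22

CI: (63.9 - 3.22, 63.9 + 3.22) = (60.68, 67.12)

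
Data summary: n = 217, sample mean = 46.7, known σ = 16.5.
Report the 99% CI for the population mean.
(43.81, 49.59)

z-interval (σ known):
z* = 2.576 for 99% confidence

Margin of error = z* · σ/√n = 2.576 · 16.5/√217 = 2.89

CI: (46.7 - 2.89, 46.7 + 2.89) = (43.81, 49.59)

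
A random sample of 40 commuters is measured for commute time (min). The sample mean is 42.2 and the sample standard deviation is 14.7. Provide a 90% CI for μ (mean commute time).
(38.28, 46.12)

t-interval (σ unknown):
df = n - 1 = 39
t* = 1.685 for 90% confidence

Margin of error = t* · s/√n = 1.685 · 14.7/√40 = 3.92

CI: (38.28, 46.12)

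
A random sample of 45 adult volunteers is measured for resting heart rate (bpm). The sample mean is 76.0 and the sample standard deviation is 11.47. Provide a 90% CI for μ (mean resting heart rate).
(73.13, 78.87)

t-interval (σ unknown):
df = n - 1 = 44
t* = 1.680 for 90% confidence

Margin of error = t* · s/√n = 1.680 · 11.47/√45 = 2.87

CI: (73.13, 78.87)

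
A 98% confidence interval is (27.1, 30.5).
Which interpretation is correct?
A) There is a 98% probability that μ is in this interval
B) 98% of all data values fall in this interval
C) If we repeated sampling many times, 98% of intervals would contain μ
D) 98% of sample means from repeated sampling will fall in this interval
C

A) Wrong — μ is fixed; the randomness lives in the interval, not in μ.
B) Wrong — a CI is about the parameter μ, not individual data values.
C) Correct — this is the frequentist long-run coverage interpretation.
D) Wrong — coverage applies to intervals containing μ, not to future x̄ values.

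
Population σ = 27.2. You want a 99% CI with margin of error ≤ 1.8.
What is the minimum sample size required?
n ≥ 1516

For margin E ≤ 1.8:
n ≥ (z* · σ / E)²
n ≥ (2.576 · 27.2 / 1.8)²
n ≥ 1515.25

Minimum n = 1516 (rounding up)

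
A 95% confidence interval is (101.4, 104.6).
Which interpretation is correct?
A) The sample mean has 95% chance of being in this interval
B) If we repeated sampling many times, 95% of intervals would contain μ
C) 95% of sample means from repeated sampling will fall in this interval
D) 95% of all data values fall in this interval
B

A) Wrong — x̄ is observed and sits in the interval by construction.
B) Correct — this is the frequentist long-run coverage interpretation.
C) Wrong — coverage applies to intervals containing μ, not to future x̄ values.
D) Wrong — a CI is about the parameter μ, not individual data values.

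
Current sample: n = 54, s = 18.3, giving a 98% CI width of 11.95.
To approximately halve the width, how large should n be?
n ≈ 216

CI width ∝ 1/√n
To reduce width by factor 2, need √n to grow by 2 → need 2² = 4 times as many samples.

Current: n = 54, width = 11.95
New: n = 216, width ≈ 5.84

Width reduced by factor of 11.95/5.84 = 2.05.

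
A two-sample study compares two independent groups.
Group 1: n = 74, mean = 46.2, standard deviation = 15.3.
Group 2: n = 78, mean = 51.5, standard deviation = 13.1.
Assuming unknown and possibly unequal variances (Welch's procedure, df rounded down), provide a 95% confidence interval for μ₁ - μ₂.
(-9.88, -0.72)

Difference: x̄₁ - x̄₂ = -5.30
SE = √(s₁²/n₁ + s₂²/n₂) = √(15.3²/74 + 13.1²/78) = 2.3159
df = 143.87 → 143 (Welch–Satterthwaite, rounded down)
t* = 1.977

CI: -5.30 ± 1.977 · 2.3159 = -5.30 ± 4.58 = (-9.88, -0.72)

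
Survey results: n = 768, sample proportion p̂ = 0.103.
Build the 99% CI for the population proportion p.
(0.075, 0.131)

Proportion CI:
SE = √(p̂(1-p̂)/n) = √(0.103 · 0.897 / 768) = 0.01097

z* = 2.576
Margin = z* · SE = 2.576 · 0.01097 = 0.0283

CI: 0.103 ± 0.0283 = (0.075, 0.131)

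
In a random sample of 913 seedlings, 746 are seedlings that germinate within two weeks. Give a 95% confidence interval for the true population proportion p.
(0.792, 0.842)

Proportion CI:
p̂ = 746/913 = 0.81709
SE = √(p̂(1-p̂)/n) = √(0.81709 · 0.18291 / 913) = 0.01279

z* = 1.960
Margin = z* · SE = 1.960 · 0.01279 = 0.0251

CI: 0.81709 ± 0.0251 = (0.792, 0.842)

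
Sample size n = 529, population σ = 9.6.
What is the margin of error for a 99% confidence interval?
Margin of error = 1.08

Margin of error = z* · σ/√n
= 2.576 · 9.6/√529
= 2.576 · 9.6/23.0000
= 1.08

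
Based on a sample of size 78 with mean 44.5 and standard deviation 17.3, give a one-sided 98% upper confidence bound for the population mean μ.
μ ≤ 48.59

Upper bound (one-sided):
t* = 2.089 (one-sided for 98%)
Upper bound = x̄ + t* · s/√n = 44.5 + 2.089 · 17.3/√78 = 48.59

We are 98% confident that μ ≤ 48.59.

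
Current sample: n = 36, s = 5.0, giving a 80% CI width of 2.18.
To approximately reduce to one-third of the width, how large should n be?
n ≈ 324

CI width ∝ 1/√n
To reduce width by factor 3, need √n to grow by 3 → need 3² = 9 times as many samples.

Current: n = 36, width = 2.18
New: n = 324, width ≈ 0.71

Width reduced by factor of 2.18/0.71 = 3.07.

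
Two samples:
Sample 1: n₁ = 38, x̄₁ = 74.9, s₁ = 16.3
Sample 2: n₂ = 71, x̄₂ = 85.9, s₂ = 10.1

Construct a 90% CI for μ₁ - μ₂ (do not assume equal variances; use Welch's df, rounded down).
(-15.86, -6.14)

Difference: x̄₁ - x̄₂ = -11.00
SE = √(s₁²/n₁ + s₂²/n₂) = √(16.3²/38 + 10.1²/71) = 2.9032
df = 52.59 → 52 (Welch–Satterthwaite, rounded down)
t* = 1.675

CI: -11.00 ± 1.675 · 2.9032 = -11.00 ± 4.86 = (-15.86, -6.14)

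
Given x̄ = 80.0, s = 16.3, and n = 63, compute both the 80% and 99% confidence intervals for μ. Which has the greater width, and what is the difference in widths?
99% CI is wider by 5.59

df = 62
80% CI: t* = 1.295, (77.34, 82.66), width = 2 · t* · s/√n = 5.32
99% CI: t* = 2.657, (74.54, 85.46), width = 2 · t* · s/√n = 10.91

The 99% CI is wider by 10.91 - 5.32 = 5.59.
Higher confidence requires a wider interval.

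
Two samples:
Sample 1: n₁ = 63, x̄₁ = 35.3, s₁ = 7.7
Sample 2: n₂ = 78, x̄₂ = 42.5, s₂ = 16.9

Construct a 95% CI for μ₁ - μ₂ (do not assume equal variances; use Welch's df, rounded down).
(-11.45, -2.95)

Difference: x̄₁ - x̄₂ = -7.20
SE = √(s₁²/n₁ + s₂²/n₂) = √(7.7²/63 + 16.9²/78) = 2.1454
df = 112.44 → 112 (Welch–Satterthwaite, rounded down)
t* = 1.981

CI: -7.20 ± 1.981 · 2.1454 = -7.20 ± 4.25 = (-11.45, -2.95)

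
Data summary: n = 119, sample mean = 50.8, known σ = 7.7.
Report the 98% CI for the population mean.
(49.16, 52.44)

z-interval (σ known):
z* = 2.326 for 98% confidence

Margin of error = z* · σ/√n = 2.326 · 7.7/√119 = 1.64

CI: (50.8 - 1.64, 50.8 + 1.64) = (49.16, 52.44)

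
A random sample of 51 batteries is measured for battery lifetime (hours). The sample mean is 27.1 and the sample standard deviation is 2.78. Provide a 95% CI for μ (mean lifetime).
(26.32, 27.88)

t-interval (σ unknown):
df = n - 1 = 50
t* = 2.009 for 95% confidence

Margin of error = t* · s/√n = 2.009 · 2.78/√51 = 0.78

CI: (26.32, 27.88)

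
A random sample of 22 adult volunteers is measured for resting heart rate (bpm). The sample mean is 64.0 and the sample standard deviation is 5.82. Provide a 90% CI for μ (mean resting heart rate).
(61.86, 66.14)

t-interval (σ unknown):
df = n - 1 = 21
t* = 1.721 for 90% confidence

Margin of error = t* · s/√n = 1.721 · 5.82/√22 = 2.14

CI: (61.86, 66.14)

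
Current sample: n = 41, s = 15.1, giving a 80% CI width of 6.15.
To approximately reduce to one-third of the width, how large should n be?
n ≈ 369

CI width ∝ 1/√n
To reduce width by factor 3, need √n to grow by 3 → need 3² = 9 times as many samples.

Current: n = 41, width = 6.15
New: n = 369, width ≈ 2.02

Width reduced by factor of 6.15/2.02 = 3.04.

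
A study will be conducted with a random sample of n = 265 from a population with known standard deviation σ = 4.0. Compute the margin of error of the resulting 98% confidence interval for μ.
Margin of error = 0.57

Margin of error = z* · σ/√n
= 2.326 · 4.0/√265
= 2.326 · 4.0/16.2788
= 0.57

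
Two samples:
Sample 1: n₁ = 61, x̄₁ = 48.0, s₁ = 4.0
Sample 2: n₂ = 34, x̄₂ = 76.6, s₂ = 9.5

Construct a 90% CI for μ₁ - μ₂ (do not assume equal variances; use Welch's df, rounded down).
(-31.48, -25.72)

Difference: x̄₁ - x̄₂ = -28.60
SE = √(s₁²/n₁ + s₂²/n₂) = √(4.0²/61 + 9.5²/34) = 1.7078
df = 39.63 → 39 (Welch–Satterthwaite, rounded down)
t* = 1.685

CI: -28.60 ± 1.685 · 1.7078 = -28.60 ± 2.88 = (-31.48, -25.72)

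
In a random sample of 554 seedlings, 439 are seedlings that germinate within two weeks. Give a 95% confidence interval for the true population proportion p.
(0.759, 0.826)

Proportion CI:
p̂ = 439/554 = 0.79242
SE = √(p̂(1-p̂)/n) = √(0.79242 · 0.20758 / 554) = 0.01723

z* = 1.960
Margin = z* · SE = 1.960 · 0.01723 = 0.0338

CI: 0.79242 ± 0.0338 = (0.759, 0.826)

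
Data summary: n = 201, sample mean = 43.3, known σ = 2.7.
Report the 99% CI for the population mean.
(42.81, 43.79)

z-interval (σ known):
z* = 2.576 for 99% confidence

Margin of error = z* · σ/√n = 2.576 · 2.7/√201 = 0.49

CI: (43.3 - 0.49, 43.3 + 0.49) = (42.81, 43.79)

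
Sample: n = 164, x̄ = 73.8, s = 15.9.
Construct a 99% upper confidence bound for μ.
μ ≤ 76.72

Upper bound (one-sided):
t* = 2.349 (one-sided for 99%)
Upper bound = x̄ + t* · s/√n = 73.8 + 2.349 · 15.9/√164 = 76.72

We are 99% confident that μ ≤ 76.72.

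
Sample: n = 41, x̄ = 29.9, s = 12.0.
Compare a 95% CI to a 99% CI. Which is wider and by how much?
99% CI is wider by 2.56

df = 40
95% CI: t* = 2.021, (26.11, 33.69), width = 2 · t* · s/√n = 7.58
99% CI: t* = 2.704, (24.83, 34.97), width = 2 · t* · s/√n = 10.14

The 99% CI is wider by 10.14 - 7.58 = 2.56.
Higher confidence requires a wider interval.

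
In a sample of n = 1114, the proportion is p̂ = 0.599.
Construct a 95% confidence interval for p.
(0.570, 0.628)

Proportion CI:
SE = √(p̂(1-p̂)/n) = √(0.599 · 0.401 / 1114) = 0.01468

z* = 1.960
Margin = z* · SE = 1.960 · 0.01468 = 0.0288

CI: 0.599 ± 0.0288 = (0.570, 0.628)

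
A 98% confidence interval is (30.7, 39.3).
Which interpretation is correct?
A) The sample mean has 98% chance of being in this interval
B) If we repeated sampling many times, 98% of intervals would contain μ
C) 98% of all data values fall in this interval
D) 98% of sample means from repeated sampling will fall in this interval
B

A) Wrong — x̄ is observed and sits in the interval by construction.
B) Correct — this is the frequentist long-run coverage interpretation.
C) Wrong — a CI is about the parameter μ, not individual data values.
D) Wrong — coverage applies to intervals containing μ, not to future x̄ values.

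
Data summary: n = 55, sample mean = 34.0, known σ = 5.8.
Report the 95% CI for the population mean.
(32.47, 35.53)

z-interval (σ known):
z* = 1.960 for 95% confidence

Margin of error = z* · σ/√n = 1.960 · 5.8/√55 = 1.53

CI: (34.0 - 1.53, 34.0 + 1.53) = (32.47, 35.53)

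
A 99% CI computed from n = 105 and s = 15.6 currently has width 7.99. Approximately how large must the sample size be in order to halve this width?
n ≈ 420

CI width ∝ 1/√n
To reduce width by factor 2, need √n to grow by 2 → need 2² = 4 times as many samples.

Current: n = 105, width = 7.99
New: n = 420, width ≈ 3.94

Width reduced by factor of 7.99/3.94 = 2.03.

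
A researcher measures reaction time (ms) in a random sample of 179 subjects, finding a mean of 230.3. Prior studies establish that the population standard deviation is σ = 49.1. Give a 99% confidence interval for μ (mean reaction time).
(220.85, 239.75)

z-interval (σ known):
z* = 2.576 for 99% confidence

Margin of error = z* · σ/√n = 2.576 · 49.1/√179 = 9.45

CI: (230.3 - 9.45, 230.3 + 9.45) = (220.85, 239.75)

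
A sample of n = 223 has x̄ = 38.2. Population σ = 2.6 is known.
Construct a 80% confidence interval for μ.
(37.98, 38.42)

z-interval (σ known):
z* = 1.282 for 80% confidence

Margin of error = z* · σ/√n = 1.282 · 2.6/√223 = 0.22

CI: (38.2 - 0.22, 38.2 + 0.22) = (37.98, 38.42)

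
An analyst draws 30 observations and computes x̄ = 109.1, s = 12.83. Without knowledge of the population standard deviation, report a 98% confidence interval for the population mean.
(103.33, 114.87)

t-interval (σ unknown):
df = n - 1 = 29
t* = 2.462 for 98% confidence

Margin of error = t* · s/√n = 2.462 · 12.83/√30 = 5.77

CI: (103.33, 114.87)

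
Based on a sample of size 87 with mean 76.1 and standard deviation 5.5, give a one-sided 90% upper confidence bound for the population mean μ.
μ ≤ 76.86

Upper bound (one-sided):
t* = 1.291 (one-sided for 90%)
Upper bound = x̄ + t* · s/√n = 76.1 + 1.291 · 5.5/√87 = 76.86

We are 90% confident that μ ≤ 76.86.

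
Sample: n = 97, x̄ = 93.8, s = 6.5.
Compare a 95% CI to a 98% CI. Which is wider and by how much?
98% CI is wider by 0.50

df = 96
95% CI: t* = 1.985, (92.49, 95.11), width = 2 · t* · s/√n = 2.62
98% CI: t* = 2.366, (92.24, 95.36), width = 2 · t* · s/√n = 3.12

The 98% CI is wider by 3.12 - 2.62 = 0.50.
Higher confidence requires a wider interval.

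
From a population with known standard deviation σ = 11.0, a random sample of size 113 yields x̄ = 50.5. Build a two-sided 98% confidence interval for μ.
(48.09, 52.91)

z-interval (σ known):
z* = 2.326 for 98% confidence

Margin of error = z* · σ/√n = 2.326 · 11.0/√113 = 2.41

CI: (50.5 - 2.41, 50.5 + 2.41) = (48.09, 52.91)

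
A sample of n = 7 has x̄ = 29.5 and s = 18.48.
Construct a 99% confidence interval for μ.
(3.61, 55.39)

t-interval (σ unknown):
df = n - 1 = 6
t* = 3.707 for 99% confidence

Margin of error = t* · s/√n = 3.707 · 18.48/√7 = 25.89

CI: (3.61, 55.39)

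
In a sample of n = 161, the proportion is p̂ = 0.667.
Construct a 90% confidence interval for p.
(0.606, 0.728)

Proportion CI:
SE = √(p̂(1-p̂)/n) = √(0.667 · 0.333 / 161) = 0.03714

z* = 1.645
Margin = z* · SE = 1.645 · 0.03714 = 0.0611

CI: 0.667 ± 0.0611 = (0.606, 0.728)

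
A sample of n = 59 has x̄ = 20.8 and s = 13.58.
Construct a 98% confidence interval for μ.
(16.57, 25.03)

t-interval (σ unknown):
df = n - 1 = 58
t* = 2.392 for 98% confidence

Margin of error = t* · s/√n = 2.392 · 13.58/√59 = 4.23

CI: (16.57, 25.03)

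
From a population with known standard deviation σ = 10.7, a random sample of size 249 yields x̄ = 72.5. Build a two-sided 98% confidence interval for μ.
(70.92, 74.08)

z-interval (σ known):
z* = 2.326 for 98% confidence

Margin of error = z* · σ/√n = 2.326 · 10.7/√249 = 1.58

CI: (72.5 - 1.58, 72.5 + 1.58) = (70.92, 74.08)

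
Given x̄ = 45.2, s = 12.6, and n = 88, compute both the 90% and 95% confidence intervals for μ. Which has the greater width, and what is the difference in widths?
95% CI is wider by 0.87

df = 87
90% CI: t* = 1.663, (42.97, 47.43), width = 2 · t* · s/√n = 4.47
95% CI: t* = 1.988, (42.53, 47.87), width = 2 · t* · s/√n = 5.34

The 95% CI is wider by 5.34 - 4.47 = 0.87.
Higher confidence requires a wider interval.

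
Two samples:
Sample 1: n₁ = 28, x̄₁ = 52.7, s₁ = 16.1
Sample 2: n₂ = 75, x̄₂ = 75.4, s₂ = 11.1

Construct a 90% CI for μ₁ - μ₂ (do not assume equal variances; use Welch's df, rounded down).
(-28.27, -17.13)

Difference: x̄₁ - x̄₂ = -22.70
SE = √(s₁²/n₁ + s₂²/n₂) = √(16.1²/28 + 11.1²/75) = 3.3016
df = 37.01 → 37 (Welch–Satterthwaite, rounded down)
t* = 1.687

CI: -22.70 ± 1.687 · 3.3016 = -22.70 ± 5.57 = (-28.27, -17.13)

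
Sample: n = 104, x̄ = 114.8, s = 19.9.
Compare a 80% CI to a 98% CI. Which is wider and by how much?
98% CI is wider by 4.19

df = 103
80% CI: t* = 1.290, (112.28, 117.32), width = 2 · t* · s/√n = 5.03
98% CI: t* = 2.363, (110.19, 119.41), width = 2 · t* · s/√n = 9.22

The 98% CI is wider by 9.22 - 5.03 = 4.19.
Higher confidence requires a wider interval.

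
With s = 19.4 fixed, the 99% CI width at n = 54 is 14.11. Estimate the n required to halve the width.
n ≈ 216

CI width ∝ 1/√n
To reduce width by factor 2, need √n to grow by 2 → need 2² = 4 times as many samples.

Current: n = 54, width = 14.11
New: n = 216, width ≈ 6.86

Width reduced by factor of 14.11/6.86 = 2.06.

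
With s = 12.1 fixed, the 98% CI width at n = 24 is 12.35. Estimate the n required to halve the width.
n ≈ 96

CI width ∝ 1/√n
To reduce width by factor 2, need √n to grow by 2 → need 2² = 4 times as many samples.

Current: n = 24, width = 12.35
New: n = 96, width ≈ 5.84

Width reduced by factor of 12.35/5.84 = 2.11.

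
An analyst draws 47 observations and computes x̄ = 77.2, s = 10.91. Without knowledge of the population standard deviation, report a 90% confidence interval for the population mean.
(74.53, 79.87)

t-interval (σ unknown):
df = n - 1 = 46
t* = 1.679 for 90% confidence

Margin of error = t* · s/√n = 1.679 · 10.91/√47 = 2.67

CI: (74.53, 79.87)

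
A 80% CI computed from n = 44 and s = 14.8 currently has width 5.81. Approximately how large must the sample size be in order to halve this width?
n ≈ 176

CI width ∝ 1/√n
To reduce width by factor 2, need √n to grow by 2 → need 2² = 4 times as many samples.

Current: n = 44, width = 5.81
New: n = 176, width ≈ 2.87

Width reduced by factor of 5.81/2.87 = 2.02.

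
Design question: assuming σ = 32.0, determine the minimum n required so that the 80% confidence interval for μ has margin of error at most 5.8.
n ≥ 51

For margin E ≤ 5.8:
n ≥ (z* · σ / E)²
n ≥ (1.282 · 32.0 / 5.8)²
n ≥ 50.03

Minimum n = 51 (rounding up)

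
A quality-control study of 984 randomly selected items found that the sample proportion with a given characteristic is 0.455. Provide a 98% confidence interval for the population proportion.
(0.418, 0.492)

Proportion CI:
SE = √(p̂(1-p̂)/n) = √(0.455 · 0.545 / 984) = 0.01587

z* = 2.326
Margin = z* · SE = 2.326 · 0.01587 = 0.0369

CI: 0.455 ± 0.0369 = (0.418, 0.492)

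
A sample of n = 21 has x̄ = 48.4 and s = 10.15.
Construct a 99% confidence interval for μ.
(42.10, 54.70)

t-interval (σ unknown):
df = n - 1 = 20
t* = 2.845 for 99% confidence

Margin of error = t* · s/√n = 2.845 · 10.15/√21 = 6.30

CI: (42.10, 54.70)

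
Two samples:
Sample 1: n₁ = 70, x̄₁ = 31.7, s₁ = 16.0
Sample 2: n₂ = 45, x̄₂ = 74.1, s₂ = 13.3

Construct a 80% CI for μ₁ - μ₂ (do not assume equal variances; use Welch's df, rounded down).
(-45.95, -38.85)

Difference: x̄₁ - x̄₂ = -42.40
SE = √(s₁²/n₁ + s₂²/n₂) = √(16.0²/70 + 13.3²/45) = 2.7546
df = 105.65 → 105 (Welch–Satterthwaite, rounded down)
t* = 1.290

CI: -42.40 ± 1.290 · 2.7546 = -42.40 ± 3.55 = (-45.95, -38.85)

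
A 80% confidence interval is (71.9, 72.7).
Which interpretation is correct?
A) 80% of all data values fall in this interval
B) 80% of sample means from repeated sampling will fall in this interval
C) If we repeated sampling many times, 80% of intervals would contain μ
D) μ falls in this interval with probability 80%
C

A) Wrong — a CI is about the parameter μ, not individual data values.
B) Wrong — coverage applies to intervals containing μ, not to future x̄ values.
C) Correct — this is the frequentist long-run coverage interpretation.
D) Wrong — μ is fixed; the randomness lives in the interval, not in μ.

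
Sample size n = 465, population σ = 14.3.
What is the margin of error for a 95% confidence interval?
Margin of error = 1.30

Margin of error = z* · σ/√n
= 1.960 · 14.3/√465
= 1.960 · 14.3/21.5639
= 1.30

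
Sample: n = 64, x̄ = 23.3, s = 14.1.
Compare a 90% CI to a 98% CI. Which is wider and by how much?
98% CI is wider by 2.53

df = 63
90% CI: t* = 1.669, (20.36, 26.24), width = 2 · t* · s/√n = 5.88
98% CI: t* = 2.387, (19.09, 27.51), width = 2 · t* · s/√n = 8.41

The 98% CI is wider by 8.41 - 5.88 = 2.53.
Higher confidence requires a wider interval.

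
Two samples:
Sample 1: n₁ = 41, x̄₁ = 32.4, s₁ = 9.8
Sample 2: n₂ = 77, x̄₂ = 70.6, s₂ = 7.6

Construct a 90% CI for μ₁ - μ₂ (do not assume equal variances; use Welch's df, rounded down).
(-41.13, -35.27)

Difference: x̄₁ - x̄₂ = -38.20
SE = √(s₁²/n₁ + s₂²/n₂) = √(9.8²/41 + 7.6²/77) = 1.7586
df = 66.15 → 66 (Welch–Satterthwaite, rounded down)
t* = 1.668

CI: -38.20 ± 1.668 · 1.7586 = -38.20 ± 2.93 = (-41.13, -35.27)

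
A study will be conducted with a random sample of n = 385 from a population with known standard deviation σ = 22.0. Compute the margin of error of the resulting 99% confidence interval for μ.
Margin of error = 2.89

Margin of error = z* · σ/√n
= 2.576 · 22.0/√385
= 2.576 · 22.0/19.6214
= 2.89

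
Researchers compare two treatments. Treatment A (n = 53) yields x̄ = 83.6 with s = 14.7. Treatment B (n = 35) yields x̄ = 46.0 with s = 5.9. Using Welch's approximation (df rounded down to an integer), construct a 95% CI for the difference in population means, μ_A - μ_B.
(33.11, 42.09)

Difference: x̄₁ - x̄₂ = 37.60
SE = √(s₁²/n₁ + s₂²/n₂) = √(14.7²/53 + 5.9²/35) = 2.2521
df = 73.75 → 73 (Welch–Satterthwaite, rounded down)
t* = 1.993

CI: 37.60 ± 1.993 · 2.2521 = 37.60 ± 4.49 = (33.11, 42.09)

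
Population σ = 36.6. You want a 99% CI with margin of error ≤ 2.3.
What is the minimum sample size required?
n ≥ 1681

For margin E ≤ 2.3:
n ≥ (z* · σ / E)²
n ≥ (2.576 · 36.6 / 2.3)²
n ≥ 1680.34

Minimum n = 1681 (rounding up)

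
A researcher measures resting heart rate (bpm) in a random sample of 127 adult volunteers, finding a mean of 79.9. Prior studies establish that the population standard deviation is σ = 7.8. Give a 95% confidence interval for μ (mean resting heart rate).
(78.54, 81.26)

z-interval (σ known):
z* = 1.960 for 95% confidence

Margin of error = z* · σ/√n = 1.960 · 7.8/√127 = 1.36

CI: (79.9 - 1.36, 79.9 + 1.36) = (78.54, 81.26)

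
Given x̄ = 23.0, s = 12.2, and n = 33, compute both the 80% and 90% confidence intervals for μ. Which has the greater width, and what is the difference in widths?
90% CI is wider by 1.64

df = 32
80% CI: t* = 1.309, (20.22, 25.78), width = 2 · t* · s/√n = 5.56
90% CI: t* = 1.694, (19.40, 26.60), width = 2 · t* · s/√n = 7.20

The 90% CI is wider by 7.20 - 5.56 = 1.64.
Higher confidence requires a wider interval.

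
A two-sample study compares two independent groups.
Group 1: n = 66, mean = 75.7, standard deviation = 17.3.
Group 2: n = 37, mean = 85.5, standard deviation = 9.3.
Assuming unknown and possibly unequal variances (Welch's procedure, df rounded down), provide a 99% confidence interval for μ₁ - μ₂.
(-16.68, -2.92)

Difference: x̄₁ - x̄₂ = -9.80
SE = √(s₁²/n₁ + s₂²/n₂) = √(17.3²/66 + 9.3²/37) = 2.6215
df = 100.88 → 100 (Welch–Satterthwaite, rounded down)
t* = 2.626

CI: -9.80 ± 2.626 · 2.6215 = -9.80 ± 6.88 = (-16.68, -2.92)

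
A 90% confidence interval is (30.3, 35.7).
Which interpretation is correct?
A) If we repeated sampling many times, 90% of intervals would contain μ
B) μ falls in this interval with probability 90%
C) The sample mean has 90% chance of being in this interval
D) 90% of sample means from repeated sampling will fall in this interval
A

A) Correct — this is the frequentist long-run coverage interpretation.
B) Wrong — μ is fixed; the randomness lives in the interval, not in μ.
C) Wrong — x̄ is observed and sits in the interval by construction.
D) Wrong — coverage applies to intervals containing μ, not to future x̄ values.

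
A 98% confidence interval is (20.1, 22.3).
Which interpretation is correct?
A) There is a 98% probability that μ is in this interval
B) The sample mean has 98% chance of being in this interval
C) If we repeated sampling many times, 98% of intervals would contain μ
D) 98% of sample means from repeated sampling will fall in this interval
C

A) Wrong — μ is fixed; the randomness lives in the interval, not in μ.
B) Wrong — x̄ is observed and sits in the interval by construction.
C) Correct — this is the frequentist long-run coverage interpretation.
D) Wrong — coverage applies to intervals containing μ, not to future x̄ values.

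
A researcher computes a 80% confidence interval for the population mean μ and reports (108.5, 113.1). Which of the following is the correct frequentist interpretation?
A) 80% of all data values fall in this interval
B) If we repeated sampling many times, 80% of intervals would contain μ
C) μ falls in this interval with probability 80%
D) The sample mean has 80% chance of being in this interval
B

A) Wrong — a CI is about the parameter μ, not individual data values.
B) Correct — this is the frequentist long-run coverage interpretation.
C) Wrong — μ is fixed; the randomness lives in the interval, not in μ.
D) Wrong — x̄ is observed and sits in the interval by construction.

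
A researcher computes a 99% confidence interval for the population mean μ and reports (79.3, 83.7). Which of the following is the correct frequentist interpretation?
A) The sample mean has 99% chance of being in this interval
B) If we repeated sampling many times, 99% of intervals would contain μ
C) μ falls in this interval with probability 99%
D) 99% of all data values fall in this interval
B

A) Wrong — x̄ is observed and sits in the interval by construction.
B) Correct — this is the frequentist long-run coverage interpretation.
C) Wrong — μ is fixed; the randomness lives in the interval, not in μ.
D) Wrong — a CI is about the parameter μ, not individual data values.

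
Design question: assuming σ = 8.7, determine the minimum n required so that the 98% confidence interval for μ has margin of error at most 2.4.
n ≥ 72

For margin E ≤ 2.4:
n ≥ (z* · σ / E)²
n ≥ (2.326 · 8.7 / 2.4)²
n ≥ 71.09

Minimum n = 72 (rounding up)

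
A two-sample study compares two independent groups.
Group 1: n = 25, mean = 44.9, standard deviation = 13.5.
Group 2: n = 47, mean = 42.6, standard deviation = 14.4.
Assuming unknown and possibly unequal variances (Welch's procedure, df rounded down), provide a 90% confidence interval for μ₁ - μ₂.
(-3.43, 8.03)

Difference: x̄₁ - x̄₂ = 2.30
SE = √(s₁²/n₁ + s₂²/n₂) = √(13.5²/25 + 14.4²/47) = 3.4208
df = 51.92 → 51 (Welch–Satterthwaite, rounded down)
t* = 1.675

CI: 2.30 ± 1.675 · 3.4208 = 2.30 ± 5.73 = (-3.43, 8.03)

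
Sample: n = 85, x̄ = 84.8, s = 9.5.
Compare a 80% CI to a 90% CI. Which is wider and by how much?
90% CI is wider by 0.77

df = 84
80% CI: t* = 1.292, (83.47, 86.13), width = 2 · t* · s/√n = 2.66
90% CI: t* = 1.663, (83.09, 86.51), width = 2 · t* · s/√n = 3.43

The 90% CI is wider by 3.43 - 2.66 = 0.77.
Higher confidence requires a wider interval.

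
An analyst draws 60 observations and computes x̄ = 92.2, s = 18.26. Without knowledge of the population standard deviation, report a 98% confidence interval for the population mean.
(86.56, 97.84)

t-interval (σ unknown):
df = n - 1 = 59
t* = 2.391 for 98% confidence

Margin of error = t* · s/√n = 2.391 · 18.26/√60 = 5.64

CI: (86.56, 97.84)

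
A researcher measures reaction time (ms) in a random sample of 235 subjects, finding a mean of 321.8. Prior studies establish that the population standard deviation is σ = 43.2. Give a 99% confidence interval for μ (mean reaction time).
(314.54, 329.06)

z-interval (σ known):
z* = 2.576 for 99% confidence

Margin of error = z* · σ/√n = 2.576 · 43.2/√235 = 7.26

CI: (321.8 - 7.26, 321.8 + 7.26) = (314.54, 329.06)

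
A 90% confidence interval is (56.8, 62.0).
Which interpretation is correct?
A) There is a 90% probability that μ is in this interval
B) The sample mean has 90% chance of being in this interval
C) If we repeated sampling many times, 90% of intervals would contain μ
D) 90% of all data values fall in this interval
C

A) Wrong — μ is fixed; the randomness lives in the interval, not in μ.
B) Wrong — x̄ is observed and sits in the interval by construction.
C) Correct — this is the frequentist long-run coverage interpretation.
D) Wrong — a CI is about the parameter μ, not individual data values.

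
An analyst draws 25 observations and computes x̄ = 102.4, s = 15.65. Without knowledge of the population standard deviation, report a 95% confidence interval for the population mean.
(95.94, 108.86)

t-interval (σ unknown):
df = n - 1 = 24
t* = 2.064 for 95% confidence

Margin of error = t* · s/√n = 2.064 · 15.65/√25 = 6.46

CI: (95.94, 108.86)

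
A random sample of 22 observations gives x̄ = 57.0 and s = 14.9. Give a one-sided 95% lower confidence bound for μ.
μ ≥ 51.53

Lower bound (one-sided):
t* = 1.721 (one-sided for 95%)
Lower bound = x̄ - t* · s/√n = 57.0 - 1.721 · 14.9/√22 = 51.53

We are 95% confident that μ ≥ 51.53.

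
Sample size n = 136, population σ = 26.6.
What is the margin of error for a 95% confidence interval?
Margin of error = 4.47

Margin of error = z* · σ/√n
= 1.960 · 26.6/√136
= 1.960 · 26.6/11.6619
= 4.47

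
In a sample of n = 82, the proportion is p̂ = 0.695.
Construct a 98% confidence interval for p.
(0.577, 0.813)

Proportion CI:
SE = √(p̂(1-p̂)/n) = √(0.695 · 0.305 / 82) = 0.05084

z* = 2.326
Margin = z* · SE = 2.326 · 0.05084 = 0.1183

CI: 0.695 ± 0.1183 = (0.577, 0.813)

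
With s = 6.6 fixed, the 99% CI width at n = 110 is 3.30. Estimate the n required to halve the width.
n ≈ 440

CI width ∝ 1/√n
To reduce width by factor 2, need √n to grow by 2 → need 2² = 4 times as many samples.

Current: n = 110, width = 3.30
New: n = 440, width ≈ 1.63

Width reduced by factor of 3.30/1.63 = 2.02.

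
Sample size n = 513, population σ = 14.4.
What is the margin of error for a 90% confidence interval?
Margin of error = 1.05

Margin of error = z* · σ/√n
= 1.645 · 14.4/√513
= 1.645 · 14.4/22.6495
= 1.05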